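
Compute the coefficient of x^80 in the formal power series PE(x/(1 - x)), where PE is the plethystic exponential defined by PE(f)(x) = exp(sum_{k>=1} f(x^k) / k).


For f(x) = x/(1 - x) we have
sum_{k>=1} f(x^k) / k = sum_{k>=1} (1/k) * x^k / (1 - x^k) = sum_{k, m >= 1} x^(k m) / k,
which after exponentiating simplifies to
PE(x/(1 - x)) = prod_{k>=1} 1 / (1 - x^k).
This is the generating function for the partition function p(n), so the coefficient of x^80 is p(80).
Computing p(80) by dynamic programming over parts 1, 2, ..., 80: p(80) = 15796476.

15796476


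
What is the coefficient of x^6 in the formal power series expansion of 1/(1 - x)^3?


The expansion 1/(1 - x)^r = sum_{k>=0} C(k + r - 1, r - 1) x^k follows from the multiset / negative-binomial theorem (or from repeated differentiation of the geometric series).
For r = 3 and k = 6:
C(8, 2) = 40320 / (2 * 720) = 28.

28


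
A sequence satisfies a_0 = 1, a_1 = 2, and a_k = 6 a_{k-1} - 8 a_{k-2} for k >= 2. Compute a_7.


The characteristic equation is t^2 - 6 t + 8 = 0, with roots r_1 = 4 and r_2 = 2 (so c_1 = r_1 + r_2, c_2 = -r_1 r_2 as required).
One can use the closed form a_n = A r_1^n + B r_2^n, but direct iteration is more reliable:
a_0 = 1, a_1 = 2, a_2 = 4, a_3 = 8, a_4 = 16, a_5 = 32, a_6 = 64, a_7 = 128.
So a_7 = 128.

128


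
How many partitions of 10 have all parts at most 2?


Using the generating function (1-x)^(-1)(1-x^2)^(-1),
the coefficient of x^10 counts these restricted partitions.
Result = 6

6


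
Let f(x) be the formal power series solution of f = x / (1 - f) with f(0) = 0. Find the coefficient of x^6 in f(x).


Apply Lagrange inversion: f = x * phi(f) with phi(t) = 1/(1 - t), so
[x^n] f = (1/n) [t^(n-1)] phi(t)^n = (1/n) [t^(n-1)] (1 - t)^(-n) = (1/n) C(2n - 2, n - 1) = C_{n-1}.
For n = 6: C_5 = C(10, 5) / 6 = 252/6 = 42 = 42.

42


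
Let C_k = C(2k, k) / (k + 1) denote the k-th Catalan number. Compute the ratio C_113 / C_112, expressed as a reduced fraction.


Using C_k = (2k)! / (k! (k+1)!), the ratio C_{k+1}/C_k simplifies to
C_{k+1}/C_k = [(2k+2)! / ((k+1)! (k+2)!)] * [k! (k+1)! / (2k)!]
 = (2k+2)(2k+1) / ((k+1)(k+2)) = 2(2k+1) / (k+2).
For k = 112: 2(2*112 + 1) / (112 + 2) = 450/114 = 75/19.

75/19


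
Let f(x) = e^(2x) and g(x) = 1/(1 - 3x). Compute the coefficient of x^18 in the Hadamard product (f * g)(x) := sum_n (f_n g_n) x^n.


Expanding: f_k = 2^k/k! (from e^(2x)) and g_k = 3^k (from 1/(1 - 3x)). So the Hadamard coefficient (f * g)_k = 2^k 3^k / k! = (6)^k / k!.
For k = 18: 6^18/18! = 101559956668416/6402373705728000 = 236196/14889875.

236196/14889875


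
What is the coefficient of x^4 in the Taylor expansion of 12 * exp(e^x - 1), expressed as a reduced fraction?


exp(e^x - 1) = sum_{k>=0} Bell_k x^k / k!, where Bell_k is the k-th Bell number.
So the coefficient of x^4 is 12 * Bell_4 / 4!.
Computing: Bell_4 = 15 and 4! = 24, giving
12 * 15/24 = 15/2.

15/2


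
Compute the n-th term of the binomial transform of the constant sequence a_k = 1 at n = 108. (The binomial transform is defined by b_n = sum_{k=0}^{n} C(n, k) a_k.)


With a_k = 1 for all k, b_n = sum_{k=0}^{n} C(n, k) = 2^n by the binomial theorem.
For n = 108: 2^108 = 324518553658426726783156020576256.

324518553658426726783156020576256


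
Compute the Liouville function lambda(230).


The Liouville function is lambda(k) = (-1)^Omega(k), where Omega(k) counts the prime factors of k with multiplicity.
Factoring: 230 = 2 * 5 * 23, so Omega(230) = 3.
lambda(230) = (-1)^3 = -1.

-1


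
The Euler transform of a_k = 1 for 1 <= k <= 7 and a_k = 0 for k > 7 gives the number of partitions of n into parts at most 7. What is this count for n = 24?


Partitions of 24 into parts at most 7:
Using generating function (1-x)^(-1)(1-x^2)^(-1)...(1-x^7)^(-1),
the coefficient of x^24 = 733

733


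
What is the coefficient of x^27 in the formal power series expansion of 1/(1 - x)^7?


The negative binomial / multiset identity is
1/(1 - x)^r = sum_{k>=0} C(k + r - 1, r - 1) x^k.
Here r = 7 and k = 27, so the coefficient is
C(27 + 6, 6) = C(33, 6)
= 1107568

1107568


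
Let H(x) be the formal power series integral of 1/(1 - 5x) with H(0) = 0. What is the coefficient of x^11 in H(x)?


1/(1 - 5x) = sum_{k>=0} 5^k x^k. Integrating termwise with H(0) = 0:
H(x) = sum_{k>=0} 5^k x^(k+1) / (k+1) = sum_{m>=1} 5^(m-1) x^m / m.
For m = 11: 5^10/11 = 9765625/11 = 9765625/11.

9765625/11


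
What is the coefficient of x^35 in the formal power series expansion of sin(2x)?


The Maclaurin series is sin(t) = sum_{k>=0} (-1)^k t^(2k+1) / (2k+1)!, so substituting t = 2x, only odd powers of x are nonzero, with coefficient of x^(2k+1) equal to (-1)^k 2^(2k+1) / (2k+1)!.
Write 35 = 2*17 + 1, giving the coefficient (-1)^17 * 2^35 / 35! = -34359738368/10333147966386144929666651337523200000000 = -8/2405873491984360136479756640625.

-8/2405873491984360136479756640625


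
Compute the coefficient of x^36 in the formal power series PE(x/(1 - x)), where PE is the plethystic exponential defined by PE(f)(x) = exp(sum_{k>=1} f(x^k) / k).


For f(x) = x/(1 - x) we have
sum_{k>=1} f(x^k) / k = sum_{k>=1} (1/k) * x^k / (1 - x^k) = sum_{k, m >= 1} x^(k m) / k,
which after exponentiating simplifies to
PE(x/(1 - x)) = prod_{k>=1} 1 / (1 - x^k).
This is the generating function for the partition function p(n), so the coefficient of x^36 is p(36).
Computing p(36) by dynamic programming over parts 1, 2, ..., 36: p(36) = 17977.

17977


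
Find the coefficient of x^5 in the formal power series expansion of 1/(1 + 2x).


Write 1/(1 + c x) = 1/(1 - (-c) x) and apply the geometric-series identity
1/(1 - y) = sum_{k>=0} y^k to get 1/(1 + c x) = sum_{k>=0} (-c)^k x^k.
So the coefficient of x^k is (-c)^k = (-1)^k * c^k.
Here c = 2 and k = 5:
(-2)^5 = -1 * 32 = -32

-32


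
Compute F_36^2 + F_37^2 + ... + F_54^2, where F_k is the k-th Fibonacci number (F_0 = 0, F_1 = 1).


There is a standard identity sum_{k=0}^{N} F_k^2 = F_N * F_{N+1} (proved inductively from the telescoping relation F_k^2 = F_k F_{k+1} - F_{k-1} F_k). Then
sum_{k=36}^{54} F_k^2 = F_54 F_55 - F_35 F_36.
Computing: F_54 = 86267571272, F_55 = 139583862445, F_35 = 9227465, F_36 = 14930352.
Sum = 86267571272 * 139583862445 - 9227465 * 14930352 = 12041560664125781162360.

12041560664125781162360


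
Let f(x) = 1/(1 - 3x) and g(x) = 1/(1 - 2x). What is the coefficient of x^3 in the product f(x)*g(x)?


The coefficient of x^n in f*g is the Cauchy product: sum_{k=0}^{n} a^k * b^(n-k).
With a=3, b=2, n=3:
sum_{k=0}^{3} 3^k * 2^(3-k)
= 65

65


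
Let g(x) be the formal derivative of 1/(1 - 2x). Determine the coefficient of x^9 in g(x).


Differentiate termwise: d/dx sum_{k>=0} 2^k x^k = sum_{k>=1} k 2^k x^(k-1) = sum_{j>=0} (j+1) 2^(j+1) x^j.
Equivalently, d/dx [1/(1 - 2x)] = 2/(1 - 2x)^2.
For j = 9: 10 * 2^10 = 10 * 1024 = 10240.

10240


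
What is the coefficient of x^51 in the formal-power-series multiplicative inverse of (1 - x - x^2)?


Let the inverse be f(x) = sum_{k>=0} a_k x^k. From f(x) * (1 - x - x^2) = 1 and matching coefficients:
 x^0: a_0 = 1.
 x^1: a_1 - a_0 = 0, so a_1 = 1.
 x^k (k >= 2): a_k - a_{k-1} - a_{k-2} = 0, i.e. a_k = a_{k-1} + a_{k-2}.
This is the Fibonacci-type recurrence shifted so that a_0 = a_1 = 1.
Iterating: a_0=1, a_1=1, a_2=2, a_3=3, a_4=5, a_5=8, a_6=13, a_7=21, a_8=34, a_9=55, ...
a_51 = 32951280099.

32951280099


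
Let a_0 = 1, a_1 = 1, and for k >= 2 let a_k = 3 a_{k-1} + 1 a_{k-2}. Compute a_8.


Iterating the recurrence forward:
a_0 = 1
a_1 = 1
a_2 = 3*1 + 1*1 = 4
a_3 = 3*4 + 1*1 = 13
a_4 = 3*13 + 1*4 = 43
a_5 = 3*43 + 1*13 = 142
a_6 = 3*142 + 1*43 = 469
a_7 = 3*469 + 1*142 = 1549
a_8 = 3*1549 + 1*469 = 5116
So a_8 = 5116.

5116


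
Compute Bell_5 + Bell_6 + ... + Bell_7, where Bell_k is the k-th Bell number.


Recall Bell_k counts set partitions of a k-set (with Bell_0 = 1 by convention).
Bell_5 through Bell_7: 52, 203, 877
Sum = 52 + 203 + 877 = 1132.

1132


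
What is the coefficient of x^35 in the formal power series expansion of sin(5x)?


The Maclaurin series is sin(t) = sum_{k>=0} (-1)^k t^(2k+1) / (2k+1)!, so substituting t = 5x, only odd powers of x are nonzero, with coefficient of x^(2k+1) equal to (-1)^k 5^(2k+1) / (2k+1)!.
Write 35 = 2*17 + 1, giving the coefficient (-1)^17 * 5^35 / 35! = -2910383045673370361328125/10333147966386144929666651337523200000000 = -7450580596923828125/26452858793948531019946627424059392.

-7450580596923828125/26452858793948531019946627424059392


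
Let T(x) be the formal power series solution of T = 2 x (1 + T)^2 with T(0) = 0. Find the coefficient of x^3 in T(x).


Apply the Lagrange inversion formula: if T = 2 x * phi(T) with phi(t) = (1 + t)^2, then [x^n] T = 2^n * (1/n) [t^(n-1)] phi(t)^n = 2^n * (1/n) [t^(n-1)] (1 + t)^(2n) = 2^n * (1/n) C(2n, n-1).
Using the identity C(2n, n-1) = C(2n, n) * n / (n+1), the unscaled factor equals C(2n, n) / (n+1) = C_n, the n-th Catalan number.
For n = 3: C_3 = C(6, 3) / 4 = 20/4 = 5.
With the 2^3 = 8 factor, the coefficient is 8 * 5 = 40.

40


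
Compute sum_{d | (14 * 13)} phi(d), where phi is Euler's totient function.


First, 14 * 13 = 182. One classical identity is sum_{d | n} phi(d) = n (each k in [1, n] has a unique gcd with n, and among the k's with gcd(k, n) = n/d there are phi(d) of them). So the sum equals 182. We also verify directly:
Divisors of 182: 1, 2, 7, 13, 14, 26, 91, 182.
phi values: 1, 1, 6, 12, 6, 12, 72, 72.
Sum = 182.

182


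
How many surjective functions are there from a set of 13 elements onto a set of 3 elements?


By inclusion-exclusion on which target elements are missed, the number of surjections from an n-set onto a k-set is
surj(n, k) = sum_{j=0}^{k} (-1)^j C(k, j) (k - j)^n.
Equivalently surj(n, k) = k! * S(n, k), where S(n, k) is the Stirling number of the second kind.
For n = 13, k = 3:
S(13, 3) = 261625, so
surj = 3! * 261625 = 6 * 261625 = 1569750.

1569750


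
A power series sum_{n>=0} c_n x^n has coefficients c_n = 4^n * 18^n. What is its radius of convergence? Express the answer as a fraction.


By the root test (Cauchy-Hadamard), the radius is R = 1 / limsup_n |c_n|^(1/n).
Here |c_n|^(1/n) = (4^n * 18^n)^(1/n) = 4 * 18 = 72 for all n.
So R = 1/72 = 1/72.

1/72


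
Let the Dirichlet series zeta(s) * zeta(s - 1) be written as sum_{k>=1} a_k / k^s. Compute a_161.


Convolution gives a_k = sum_{d | k} d * 1 = sum_{d | k} d = sigma(k), the sum of positive divisors of k.
For k = 161, the divisors are 1, 7, 23, 161, so
sigma(161) = 1 + 7 + 23 + 161 = 192.

192


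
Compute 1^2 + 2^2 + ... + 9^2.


This power sum has a closed form given by Faulhaber's formula
sum_{k=1}^{m} k^p = (1 / (p + 1)) * sum_{j=0}^{p} C(p + 1, j) B_j m^(p + 1 - j),
but for small m direct computation is fastest:
1 + 4 + 9 + 16 + 25 + 36 + 49 + 64 + 81 = 285.

285


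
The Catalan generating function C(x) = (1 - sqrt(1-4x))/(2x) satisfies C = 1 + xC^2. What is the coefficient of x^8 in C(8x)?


Substituting x -> 8x scales the n-th coefficient by 8^n, so [x^8] C(8x) = 8^8 * C_8.
C_8 = C(2*8, 8)/(9) = 12870/9 = 1430.
So 8^8 * 1430 = 16777216 * 1430 = 23991418880.

23991418880


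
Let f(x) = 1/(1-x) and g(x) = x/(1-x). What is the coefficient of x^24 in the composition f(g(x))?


First simplify the composition: f(g(x)) = 1/(1 - x/(1-x)) = (1-x)/((1-x) - x) = (1-x)/(1-2x).
Now extract the coefficient. Write (1-x)/(1-2x) = 1/(1-2x) - x/(1-2x).
The coefficient of x^n in 1/(1-2x) is 2^n, and in x/(1-2x) is 2^(n-1) (for n >= 1).
So the coefficient of x^24 is 2^24 - 2^23 = 16777216 - 8388608 = 8388608.

8388608


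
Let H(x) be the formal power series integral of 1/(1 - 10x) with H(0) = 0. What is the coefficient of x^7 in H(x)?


1/(1 - 10x) = sum_{k>=0} 10^k x^k. Integrating termwise with H(0) = 0:
H(x) = sum_{k>=0} 10^k x^(k+1) / (k+1) = sum_{m>=1} 10^(m-1) x^m / m.
For m = 7: 10^6/7 = 1000000/7 = 1000000/7.

1000000/7


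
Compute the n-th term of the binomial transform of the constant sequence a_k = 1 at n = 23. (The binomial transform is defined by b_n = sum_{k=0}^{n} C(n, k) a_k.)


With a_k = 1 for all k, b_n = sum_{k=0}^{n} C(n, k) = 2^n by the binomial theorem.
For n = 23: 2^23 = 8388608.

8388608


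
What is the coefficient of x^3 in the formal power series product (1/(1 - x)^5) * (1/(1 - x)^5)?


Combine the factors: (1/(1 - x)^5) * (1/(1 - x)^5) = 1/(1 - x)^10.
Then use 1/(1 - x)^r = sum_{k>=0} C(k + r - 1, r - 1) x^k with r = 10 and k = 3:
C(12, 9) = 220.

220


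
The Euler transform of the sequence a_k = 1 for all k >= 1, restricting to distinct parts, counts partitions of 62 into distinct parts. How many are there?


Partitions of 62 into distinct parts can be computed via generating function.
Product (1+x)(1+x^2)(1+x^3)...
The coefficient of x^62 = 13394

13394


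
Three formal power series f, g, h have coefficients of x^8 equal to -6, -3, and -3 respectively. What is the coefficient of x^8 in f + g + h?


Series addition is componentwise:
-6 + -3 + -3
= -12

-12


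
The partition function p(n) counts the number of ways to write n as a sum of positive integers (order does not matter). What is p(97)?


Using the generating function prod_{k>=1} 1/(1-x^k), we compute p(97).
By dynamic programming over parts 1 through 97:
p(97) = 133230930

133230930


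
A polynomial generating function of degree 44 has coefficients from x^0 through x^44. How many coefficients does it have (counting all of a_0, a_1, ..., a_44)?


A polynomial of degree 44 takes the form a_0 + a_1 x + ... + a_44 x^44.
The number of coefficients is 44 + 1 = 45.

45


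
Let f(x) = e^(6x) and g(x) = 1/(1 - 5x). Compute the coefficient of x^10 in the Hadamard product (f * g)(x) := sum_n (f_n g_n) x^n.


Expanding: f_k = 6^k/k! (from e^(6x)) and g_k = 5^k (from 1/(1 - 5x)). So the Hadamard coefficient (f * g)_k = 6^k 5^k / k! = (30)^k / k!.
For k = 10: 30^10/10! = 590490000000000/3628800 = 1139062500/7.

1139062500/7


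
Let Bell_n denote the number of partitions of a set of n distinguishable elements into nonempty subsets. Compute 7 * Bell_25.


Bell_25 can be computed from the Bell triangle or from Dobinski's identity Bell_n = (1/e) * sum_{k>=0} k^n / k!.
Computing Bell_25 = 4638590332229999353.
Then 7 * 4638590332229999353 = 32470132325609995471.

32470132325609995471


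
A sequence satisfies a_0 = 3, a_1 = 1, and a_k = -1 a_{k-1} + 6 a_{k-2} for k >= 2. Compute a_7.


The characteristic equation is t^2 + 1 t - 6 = 0, with roots r_1 = 2 and r_2 = -3 (so c_1 = r_1 + r_2, c_2 = -r_1 r_2 as required).
One can use the closed form a_n = A r_1^n + B r_2^n, but direct iteration is more reliable:
a_0 = 3, a_1 = 1, a_2 = 17, a_3 = -11, a_4 = 113, a_5 = -179, a_6 = 857, a_7 = -1931.
So a_7 = -1931.

-1931


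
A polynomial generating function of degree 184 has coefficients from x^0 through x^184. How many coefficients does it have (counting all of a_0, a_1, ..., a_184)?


A polynomial of degree 184 takes the form a_0 + a_1 x + ... + a_184 x^184.
The number of coefficients is 184 + 1 = 185.

185


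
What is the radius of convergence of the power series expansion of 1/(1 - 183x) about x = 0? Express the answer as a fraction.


Expanding 1/(1 - 183x) = sum_{k>=0} 183^k x^k, the series converges when |183x| < 1, i.e., |x| < 1/183.
So the radius of convergence is 1/183 = 1/183.

1/183


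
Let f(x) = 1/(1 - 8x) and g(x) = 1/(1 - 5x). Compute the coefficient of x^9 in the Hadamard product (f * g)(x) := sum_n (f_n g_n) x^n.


f has coefficients f_k = 8^k and g has coefficients g_k = 5^k, so the Hadamard product has coefficient (f*g)_k = 8^k * 5^k = 40^k.
For k = 9: 40^9 = 262144000000000.

262144000000000


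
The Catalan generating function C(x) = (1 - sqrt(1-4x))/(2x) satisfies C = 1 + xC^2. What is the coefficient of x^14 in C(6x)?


Substituting x -> 6x scales the n-th coefficient by 6^n, so [x^14] C(6x) = 6^14 * C_14.
C_14 = C(2*14, 14)/(15) = 40116600/15 = 2674440.
So 6^14 * 2674440 = 78364164096 * 2674440 = 209580255024906240.

209580255024906240


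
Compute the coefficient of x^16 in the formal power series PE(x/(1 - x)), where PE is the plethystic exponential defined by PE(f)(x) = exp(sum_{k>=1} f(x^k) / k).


For f(x) = x/(1 - x) we have
sum_{k>=1} f(x^k) / k = sum_{k>=1} (1/k) * x^k / (1 - x^k) = sum_{k, m >= 1} x^(k m) / k,
which after exponentiating simplifies to
PE(x/(1 - x)) = prod_{k>=1} 1 / (1 - x^k).
This is the generating function for the partition function p(n), so the coefficient of x^16 is p(16).
Computing p(16) by dynamic programming over parts 1, 2, ..., 16: p(16) = 231.

231


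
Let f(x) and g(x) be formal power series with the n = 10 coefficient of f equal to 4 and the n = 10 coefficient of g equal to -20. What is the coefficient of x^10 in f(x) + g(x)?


Addition of formal power series is termwise.
The coefficient of x^10 in f + g = 4 + -20
= -16

-16


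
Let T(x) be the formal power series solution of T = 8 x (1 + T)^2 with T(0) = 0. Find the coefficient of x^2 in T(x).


Apply the Lagrange inversion formula: if T = 8 x * phi(T) with phi(t) = (1 + t)^2, then [x^n] T = 8^n * (1/n) [t^(n-1)] phi(t)^n = 8^n * (1/n) [t^(n-1)] (1 + t)^(2n) = 8^n * (1/n) C(2n, n-1).
Using the identity C(2n, n-1) = C(2n, n) * n / (n+1), the unscaled factor equals C(2n, n) / (n+1) = C_n, the n-th Catalan number.
For n = 2: C_2 = C(4, 2) / 3 = 6/3 = 2.
With the 8^2 = 64 factor, the coefficient is 64 * 2 = 128.

128


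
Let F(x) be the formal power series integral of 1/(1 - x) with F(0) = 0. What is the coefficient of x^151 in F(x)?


1/(1 - x) = sum_{k>=0} x^k. Integrating termwise and using F(0) = 0 gives
F(x) = sum_{k>=0} x^(k+1) / (k+1) = sum_{m>=1} x^m / m = -ln(1 - x).
So the coefficient of x^151 is 1/151 = 1/151.

1/151


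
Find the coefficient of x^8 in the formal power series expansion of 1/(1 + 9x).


Write 1/(1 + c x) = 1/(1 - (-c) x) and apply the geometric-series identity
1/(1 - y) = sum_{k>=0} y^k to get 1/(1 + c x) = sum_{k>=0} (-c)^k x^k.
So the coefficient of x^k is (-c)^k = (-1)^k * c^k.
Here c = 9 and k = 8:
(-9)^8 = 1 * 43046721 = 43046721

43046721


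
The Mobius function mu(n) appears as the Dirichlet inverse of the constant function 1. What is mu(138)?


138 = 2 * 3 * 23 (all distinct primes).
mu(138) = (-1)^3 = -1

-1


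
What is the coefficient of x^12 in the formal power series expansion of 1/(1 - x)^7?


The expansion 1/(1 - x)^r = sum_{k>=0} C(k + r - 1, r - 1) x^k follows from the multiset / negative-binomial theorem (or from repeated differentiation of the geometric series).
For r = 7 and k = 12:
C(18, 6) = 6402373705728000 / (720 * 479001600) = 18564.

18564


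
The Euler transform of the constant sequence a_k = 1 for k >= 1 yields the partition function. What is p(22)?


The Euler transform converts the sequence a_k = 1 into the number of integer partitions.
Using the recurrence or dynamic programming:
p(22) = 1002

1002


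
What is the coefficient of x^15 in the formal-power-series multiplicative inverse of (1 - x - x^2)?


Let the inverse be f(x) = sum_{k>=0} a_k x^k. From f(x) * (1 - x - x^2) = 1 and matching coefficients:
 x^0: a_0 = 1.
 x^1: a_1 - a_0 = 0, so a_1 = 1.
 x^k (k >= 2): a_k - a_{k-1} - a_{k-2} = 0, i.e. a_k = a_{k-1} + a_{k-2}.
This is the Fibonacci-type recurrence shifted so that a_0 = a_1 = 1.
Iterating: a_0=1, a_1=1, a_2=2, a_3=3, a_4=5, a_5=8, a_6=13, a_7=21, a_8=34, a_9=55, ...
a_15 = 987.

987


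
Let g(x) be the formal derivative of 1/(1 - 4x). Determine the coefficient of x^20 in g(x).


Differentiate termwise: d/dx sum_{k>=0} 4^k x^k = sum_{k>=1} k 4^k x^(k-1) = sum_{j>=0} (j+1) 4^(j+1) x^j.
Equivalently, d/dx [1/(1 - 4x)] = 4/(1 - 4x)^2.
For j = 20: 21 * 4^21 = 21 * 4398046511104 = 92358976733184.

92358976733184


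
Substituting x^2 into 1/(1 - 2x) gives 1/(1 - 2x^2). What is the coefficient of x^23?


Since 1/(1 - 2x^2) only has even powers of x,
the coefficient of x^23 (odd) is 0.

0


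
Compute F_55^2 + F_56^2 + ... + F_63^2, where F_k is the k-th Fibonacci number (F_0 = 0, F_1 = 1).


There is a standard identity sum_{k=0}^{N} F_k^2 = F_N * F_{N+1} (proved inductively from the telescoping relation F_k^2 = F_k F_{k+1} - F_{k-1} F_k). Then
sum_{k=55}^{63} F_k^2 = F_63 F_64 - F_54 F_55.
Computing: F_63 = 6557470319842, F_64 = 10610209857723, F_54 = 86267571272, F_55 = 139583862445.
Sum = 6557470319842 * 10610209857723 - 86267571272 * 139583862445 = 69564094668511687042159726.

69564094668511687042159726


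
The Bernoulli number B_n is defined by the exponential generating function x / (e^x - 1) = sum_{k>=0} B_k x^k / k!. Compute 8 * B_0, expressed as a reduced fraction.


Bernoulli numbers can also be computed recursively via B_0 = 1 and sum_{j=0}^{m} C(m+1, j) B_j = 0 for m >= 1. Odd-index Bernoulli numbers vanish for k >= 3.
Computing B_0 = 1, so 8 * B_0 = 8 * 1 = 8.

8


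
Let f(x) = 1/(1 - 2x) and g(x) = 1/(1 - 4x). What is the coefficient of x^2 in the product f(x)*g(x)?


The coefficient of x^n in f*g is the Cauchy product: sum_{k=0}^{n} a^k * b^(n-k).
With a=2, b=4, n=2:
sum_{k=0}^{2} 2^k * 4^(2-k)
= 28

28


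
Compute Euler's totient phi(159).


phi(n) counts integers in [1, n] coprime to n. Using the multiplicative formula phi(n) = n * prod_{p | n} (1 - 1/p):
159 = 3 * 53, so
phi(159) = 159 * (1 - 1/3) * (1 - 1/53) = 104.

104


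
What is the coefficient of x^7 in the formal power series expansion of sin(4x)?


The Maclaurin series is sin(t) = sum_{k>=0} (-1)^k t^(2k+1) / (2k+1)!, so substituting t = 4x, only odd powers of x are nonzero, with coefficient of x^(2k+1) equal to (-1)^k 4^(2k+1) / (2k+1)!.
Write 7 = 2*3 + 1, giving the coefficient (-1)^3 * 4^7 / 7! = -16384/5040 = -1024/315.

-1024/315


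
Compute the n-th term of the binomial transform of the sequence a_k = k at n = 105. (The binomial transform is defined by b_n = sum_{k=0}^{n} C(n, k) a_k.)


With a_k = k, b_n = sum_{k=0}^{n} C(n, k) k. Using k * C(n, k) = n * C(n-1, k-1) gives b_n = n * sum_{k>=1} C(n-1, k-1) = n * 2^(n-1).
For n = 105: 105 * 2^104 = 105 * 20282409603651670423947251286016 = 2129653008383425394514461385031680.

2129653008383425394514461385031680


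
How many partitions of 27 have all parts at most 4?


Using the generating function (1-x)^(-1)(1-x^2)^(-1)...(1-x^4)^(-1),
the coefficient of x^27 counts these restricted partitions.
Result = 225

225


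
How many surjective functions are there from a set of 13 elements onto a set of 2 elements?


By inclusion-exclusion on which target elements are missed, the number of surjections from an n-set onto a k-set is
surj(n, k) = sum_{j=0}^{k} (-1)^j C(k, j) (k - j)^n.
Equivalently surj(n, k) = k! * S(n, k), where S(n, k) is the Stirling number of the second kind.
For n = 13, k = 2:
S(13, 2) = 4095, so
surj = 2! * 4095 = 2 * 4095 = 8190.

8190


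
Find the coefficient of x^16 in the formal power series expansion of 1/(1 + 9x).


Write 1/(1 + c x) = 1/(1 - (-c) x) and apply the geometric-series identity
1/(1 - y) = sum_{k>=0} y^k to get 1/(1 + c x) = sum_{k>=0} (-c)^k x^k.
So the coefficient of x^k is (-c)^k = (-1)^k * c^k.
Here c = 9 and k = 16:
(-9)^16 = 1 * 1853020188851841 = 1853020188851841

1853020188851841


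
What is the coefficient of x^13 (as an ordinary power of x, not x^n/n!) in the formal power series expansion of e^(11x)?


The exponential series is e^y = sum_{k>=0} y^k / k!. Substituting y = 11x gives
e^(11x) = sum_{k>=0} 11^k x^k / k!.
So the coefficient of x^n is a^n/n! with a = 11, n = 13:
11^13 / 13! = 34522712143931/6227020800 = 3138428376721/566092800

3138428376721/566092800


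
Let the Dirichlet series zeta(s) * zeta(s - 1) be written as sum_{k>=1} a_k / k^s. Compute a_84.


Convolution gives a_k = sum_{d | k} d * 1 = sum_{d | k} d = sigma(k), the sum of positive divisors of k.
For k = 84, the divisors are 1, 2, 3, 4, 6, 7, 12, 14, 21, 28, 42, 84, so
sigma(84) = 1 + 2 + 3 + 4 + 6 + 7 + 12 + 14 + 21 + 28 + 42 + 84 = 224.

224


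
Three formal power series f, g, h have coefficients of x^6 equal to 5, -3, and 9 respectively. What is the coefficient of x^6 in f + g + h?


Series addition is componentwise:
5 + -3 + 9
= 11

11


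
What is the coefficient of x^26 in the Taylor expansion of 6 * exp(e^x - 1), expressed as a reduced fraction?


exp(e^x - 1) = sum_{k>=0} Bell_k x^k / k!, where Bell_k is the k-th Bell number.
So the coefficient of x^26 is 6 * Bell_26 / 26!.
Computing: Bell_26 = 49631246523618756274 and 26! = 403291461126605635584000000, giving
6 * 49631246523618756274/403291461126605635584000000 = 1459742544812316361/1976918927091204096000000.

1459742544812316361/1976918927091204096000000


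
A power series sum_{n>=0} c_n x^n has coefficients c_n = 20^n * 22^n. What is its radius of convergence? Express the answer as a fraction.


By the root test (Cauchy-Hadamard), the radius is R = 1 / limsup_n |c_n|^(1/n).
Here |c_n|^(1/n) = (20^n * 22^n)^(1/n) = 20 * 22 = 440 for all n.
So R = 1/440 = 1/440.

1/440


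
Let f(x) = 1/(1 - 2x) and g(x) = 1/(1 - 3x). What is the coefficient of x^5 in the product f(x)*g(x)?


The coefficient of x^n in f*g is the Cauchy product: sum_{k=0}^{n} a^k * b^(n-k).
With a=2, b=3, n=5:
sum_{k=0}^{5} 2^k * 3^(5-k)
= 665

665


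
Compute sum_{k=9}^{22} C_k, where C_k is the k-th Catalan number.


C_9 through C_22: 4862, 16796, 58786, 208012, 742900, 2674440, 9694845, 35357670, 129644790, 477638700, 1767263190, 6564120420, 24466267020, 91482563640
Sum = 4862 + 16796 + 58786 + 208012 + 742900 + 2674440 + 9694845 + 35357670 + 129644790 + 477638700 + 1767263190 + 6564120420 + 24466267020 + 91482563640
= 124936256071

124936256071


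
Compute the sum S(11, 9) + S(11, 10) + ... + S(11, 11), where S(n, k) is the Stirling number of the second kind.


By definition, S(n, k) counts partitions of an n-set into exactly k nonempty blocks.
Computing row n = 11 for k = 9..11:
S(11, k): 1155, 55, 1
Sum = 1211.

1211


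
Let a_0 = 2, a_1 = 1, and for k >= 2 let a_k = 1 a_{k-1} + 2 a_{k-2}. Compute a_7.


Iterating the recurrence forward:
a_0 = 2
a_1 = 1
a_2 = 1*1 + 2*2 = 5
a_3 = 1*5 + 2*1 = 7
a_4 = 1*7 + 2*5 = 17
a_5 = 1*17 + 2*7 = 31
a_6 = 1*31 + 2*17 = 65
a_7 = 1*65 + 2*31 = 127
So a_7 = 127.

127


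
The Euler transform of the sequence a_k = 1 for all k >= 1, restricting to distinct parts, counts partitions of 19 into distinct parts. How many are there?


Partitions of 19 into distinct parts can be computed via generating function.
Product (1+x)(1+x^2)(1+x^3)...
The coefficient of x^19 = 54

54


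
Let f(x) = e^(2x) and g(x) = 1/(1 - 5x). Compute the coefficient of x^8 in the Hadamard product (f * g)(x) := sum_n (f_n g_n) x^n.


Expanding: f_k = 2^k/k! (from e^(2x)) and g_k = 5^k (from 1/(1 - 5x)). So the Hadamard coefficient (f * g)_k = 2^k 5^k / k! = (10)^k / k!.
For k = 8: 10^8/8! = 100000000/40320 = 156250/63.

156250/63


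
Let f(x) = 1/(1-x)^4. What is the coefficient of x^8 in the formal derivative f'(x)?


Differentiate: d/dx [ 1/(1-x)^r ] = r / (1-x)^(r+1).
Here r = 4, so f'(x) = 4 / (1-x)^5.
The expansion of 1/(1-x)^(r+1) has coefficient of x^n equal to C(n+r, r).
So the coefficient of x^8 in f'(x) is
4 * C(12, 4) = 4 * 495 = 1980

1980


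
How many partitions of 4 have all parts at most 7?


Using the generating function (1-x)^(-1)(1-x^2)^(-1)...(1-x^7)^(-1),
the coefficient of x^4 counts these restricted partitions.
Result = 5

5


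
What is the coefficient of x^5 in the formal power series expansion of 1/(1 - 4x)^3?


The general identity 1/(1 - c x)^r = sum_{k>=0} c^k C(k + r - 1, r - 1) x^k follows by substituting y = c x into 1/(1 - y)^r = sum_{k>=0} C(k + r - 1, r - 1) y^k.
For c = 4, r = 3, k = 5:
4^5 * C(7, 2) = 1024 * 21 = 21504.

21504


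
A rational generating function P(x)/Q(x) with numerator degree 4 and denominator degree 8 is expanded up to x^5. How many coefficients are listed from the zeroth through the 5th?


Expanding up to x^5 gives the coefficients for x^0, x^1, ..., x^5.
That is 5 + 1 = 6 coefficients in total.

6


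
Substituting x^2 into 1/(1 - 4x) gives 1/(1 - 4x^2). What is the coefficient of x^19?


Since 1/(1 - 4x^2) only has even powers of x,
the coefficient of x^19 (odd) is 0.

0


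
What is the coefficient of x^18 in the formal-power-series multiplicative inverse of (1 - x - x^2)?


Let the inverse be f(x) = sum_{k>=0} a_k x^k. From f(x) * (1 - x - x^2) = 1 and matching coefficients:
 x^0: a_0 = 1.
 x^1: a_1 - a_0 = 0, so a_1 = 1.
 x^k (k >= 2): a_k - a_{k-1} - a_{k-2} = 0, i.e. a_k = a_{k-1} + a_{k-2}.
This is the Fibonacci-type recurrence shifted so that a_0 = a_1 = 1.
Iterating: a_0=1, a_1=1, a_2=2, a_3=3, a_4=5, a_5=8, a_6=13, a_7=21, a_8=34, a_9=55, ...
a_18 = 4181.

4181


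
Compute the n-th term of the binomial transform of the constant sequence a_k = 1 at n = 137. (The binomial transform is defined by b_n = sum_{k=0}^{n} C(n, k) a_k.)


With a_k = 1 for all k, b_n = sum_{k=0}^{n} C(n, k) = 2^n by the binomial theorem.
For n = 137: 2^137 = 174224571863520493293247799005065324265472.

174224571863520493293247799005065324265472


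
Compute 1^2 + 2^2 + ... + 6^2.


This power sum has a closed form given by Faulhaber's formula
sum_{k=1}^{m} k^p = (1 / (p + 1)) * sum_{j=0}^{p} C(p + 1, j) B_j m^(p + 1 - j),
but for small m direct computation is fastest:
1 + 4 + 9 + 16 + 25 + 36 = 91.

91


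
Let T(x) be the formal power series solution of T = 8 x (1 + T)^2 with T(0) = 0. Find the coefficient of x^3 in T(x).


Apply the Lagrange inversion formula: if T = 8 x * phi(T) with phi(t) = (1 + t)^2, then [x^n] T = 8^n * (1/n) [t^(n-1)] phi(t)^n = 8^n * (1/n) [t^(n-1)] (1 + t)^(2n) = 8^n * (1/n) C(2n, n-1).
Using the identity C(2n, n-1) = C(2n, n) * n / (n+1), the unscaled factor equals C(2n, n) / (n+1) = C_n, the n-th Catalan number.
For n = 3: C_3 = C(6, 3) / 4 = 20/4 = 5.
With the 8^3 = 512 factor, the coefficient is 512 * 5 = 2560.

2560


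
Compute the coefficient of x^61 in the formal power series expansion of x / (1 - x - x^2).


Let f(x) = sum_{k>=0} a_k x^k. Multiplying f(x) * (1 - x - x^2) = x and matching coefficients gives a_0 = 0, a_1 = 1, and a_k = a_{k-1} + a_{k-2} for k >= 2. These are the Fibonacci numbers F_k.
Iterating from F_0 = 0, F_1 = 1:
F_0=0, F_1=1, F_2=1, F_3=2, F_4=3, F_5=5, F_6=8, F_7=13, F_8=21, F_9=34, ...
F_61 = 2504730781961.

2504730781961


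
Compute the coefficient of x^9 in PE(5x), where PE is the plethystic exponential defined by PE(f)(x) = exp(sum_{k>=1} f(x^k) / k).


With f(x) = 5x, the exponent is sum_{k>=1} 5 x^k / k = 5 * (-ln(1 - x)). Exponentiating:
PE(5x) = exp(-5 ln(1 - x)) = 1/(1 - x)^5.
By the negative binomial expansion, [x^n] 1/(1 - x)^5 = C(n + 4, 4).
For n = 9: C(13, 4) = 715.

715


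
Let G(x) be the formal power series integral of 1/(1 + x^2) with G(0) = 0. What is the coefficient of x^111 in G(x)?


1/(1 + x^2) = sum_{j>=0} (-1)^j x^(2j). Integrating termwise with G(0) = 0:
G(x) = sum_{j>=0} (-1)^j x^(2j+1) / (2j+1) = arctan(x).
Only odd powers are nonzero. For x^111 write 111 = 2*55 + 1, giving
(-1)^55 / 111 = -1/111 = -1/111.

-1/111


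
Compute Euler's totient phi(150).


phi(n) counts integers in [1, n] coprime to n. Using the multiplicative formula phi(n) = n * prod_{p | n} (1 - 1/p):
150 = 2 * 3 * 5^2, so
phi(150) = 150 * (1 - 1/2) * (1 - 1/3) * (1 - 1/5) = 40.

40


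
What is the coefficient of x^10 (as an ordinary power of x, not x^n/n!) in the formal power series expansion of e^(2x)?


The exponential series is e^y = sum_{k>=0} y^k / k!. Substituting y = 2x gives
e^(2x) = sum_{k>=0} 2^k x^k / k!.
So the coefficient of x^n is a^n/n! with a = 2, n = 10:
2^10 / 10! = 1024/3628800 = 4/14175

4/14175


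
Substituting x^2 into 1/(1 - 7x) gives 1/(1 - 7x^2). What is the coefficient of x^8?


The coefficient of x^(2m) in 1/(1 - 7x^2) is 7^m.
With n = 8 = 2*4, the coefficient is 7^4 = 2401.

2401


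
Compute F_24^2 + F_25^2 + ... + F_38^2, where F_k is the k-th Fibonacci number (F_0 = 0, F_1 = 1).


There is a standard identity sum_{k=0}^{N} F_k^2 = F_N * F_{N+1} (proved inductively from the telescoping relation F_k^2 = F_k F_{k+1} - F_{k-1} F_k). Then
sum_{k=24}^{38} F_k^2 = F_38 F_39 - F_23 F_24.
Computing: F_38 = 39088169, F_39 = 63245986, F_23 = 28657, F_24 = 46368.
Sum = 39088169 * 63245986 - 28657 * 46368 = 2472168460571858.

2472168460571858


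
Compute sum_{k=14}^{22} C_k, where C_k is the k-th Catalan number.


C_14 through C_22: 2674440, 9694845, 35357670, 129644790, 477638700, 1767263190, 6564120420, 24466267020, 91482563640
Sum = 2674440 + 9694845 + 35357670 + 129644790 + 477638700 + 1767263190 + 6564120420 + 24466267020 + 91482563640
= 124935224715

124935224715


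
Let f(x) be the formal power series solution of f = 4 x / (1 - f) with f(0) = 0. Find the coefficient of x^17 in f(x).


Apply Lagrange inversion: f = 4 x * phi(f) with phi(t) = 1/(1 - t), so
[x^n] f = 4^n * (1/n) [t^(n-1)] phi(t)^n = 4^n * (1/n) [t^(n-1)] (1 - t)^(-n) = 4^n * (1/n) C(2n - 2, n - 1) = 4^n * C_{n-1}.
For n = 17: C_16 = C(32, 16) / 17 = 601080390/17 = 35357670.
With the 4^17 = 17179869184 factor, the coefficient is 17179869184 * 35357670 = 607440145251041280.

607440145251041280


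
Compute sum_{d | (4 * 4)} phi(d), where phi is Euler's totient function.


First, 4 * 4 = 16. One classical identity is sum_{d | n} phi(d) = n (each k in [1, n] has a unique gcd with n, and among the k's with gcd(k, n) = n/d there are phi(d) of them). So the sum equals 16. We also verify directly:
Divisors of 16: 1, 2, 4, 8, 16.
phi values: 1, 1, 2, 4, 8.
Sum = 16.

16


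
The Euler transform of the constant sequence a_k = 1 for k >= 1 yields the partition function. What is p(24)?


The Euler transform converts the sequence a_k = 1 into the number of integer partitions.
Using the recurrence or dynamic programming:
p(24) = 1575

1575


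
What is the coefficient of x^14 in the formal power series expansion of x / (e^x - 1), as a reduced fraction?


The exponential generating function for Bernoulli numbers is
x / (e^x - 1) = sum_{k>=0} B_k x^k / k!.
So the coefficient of x^14 in x / (e^x - 1) is B_14 / 14!.
Computing: B_14 = 7/6, 14! = 87178291200, giving
7/6 / 87178291200 = 1/74724249600.

1/74724249600


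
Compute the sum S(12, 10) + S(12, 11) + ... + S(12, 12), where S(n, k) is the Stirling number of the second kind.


By definition, S(n, k) counts partitions of an n-set into exactly k nonempty blocks.
Computing row n = 12 for k = 10..12:
S(12, k): 1705, 66, 1
Sum = 1772.

1772


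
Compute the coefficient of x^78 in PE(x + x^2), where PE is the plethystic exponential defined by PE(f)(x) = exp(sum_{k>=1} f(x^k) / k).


With f(x) = x + x^2, the exponent is sum_{k>=1} (x^k + x^(2k)) / k = -ln(1 - x) - ln(1 - x^2). Exponentiating:
PE(x + x^2) = 1 / ((1 - x)(1 - x^2)).
This is the generating function for partitions of n into parts of size 1 or 2. The number of 2's can be any j in 0..39, and the rest are 1's, so
[x^78] = floor(78/2) + 1 = 40.

40


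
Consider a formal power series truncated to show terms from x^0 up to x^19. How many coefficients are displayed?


From x^0 to x^19 inclusive, the count is 19 - 0 + 1 = 20.

20


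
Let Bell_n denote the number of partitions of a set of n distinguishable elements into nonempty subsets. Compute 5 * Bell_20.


Bell_20 can be computed from the Bell triangle or from Dobinski's identity Bell_n = (1/e) * sum_{k>=0} k^n / k!.
Computing Bell_20 = 51724158235372.
Then 5 * 51724158235372 = 258620791176860.

258620791176860


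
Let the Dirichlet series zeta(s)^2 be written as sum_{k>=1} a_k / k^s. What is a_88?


The Dirichlet convolution of the constant function 1 with itself gives (1 * 1)(k) = sum_{d | k} 1 = d(k), the number of positive divisors of k.
Since zeta(s) = sum_{k>=1} 1/k^s, we have zeta(s)^2 = sum_{k>=1} d(k)/k^s, so a_k = d(k).
For k = 88: the divisors are 1, 2, 4, 8, 11, 22, 44, 88.
Count = 8.

8


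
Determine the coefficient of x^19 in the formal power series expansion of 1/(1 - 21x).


The geometric series identity gives 1/(1 - c x) = sum_{k>=0} c^k x^k, so the coefficient of x^k is c^k.
Here c = 21 and k = 19.
Computing: 21^19 = 13248496640331026125580781

13248496640331026125580781


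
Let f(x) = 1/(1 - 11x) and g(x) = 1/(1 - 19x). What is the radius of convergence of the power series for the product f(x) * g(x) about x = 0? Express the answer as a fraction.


The radius of 1/(1 - 11x) is 1/11 (nearest singularity at x = 1/11), and the radius of 1/(1 - 19x) is 1/19.
The product f(x)*g(x) = 1/((1 - 11x)(1 - 19x)) has singularities at both 1/11 and 1/19, so its radius of convergence is the distance to the nearest one:
min(1/11, 1/19) = 1/19.

1/19


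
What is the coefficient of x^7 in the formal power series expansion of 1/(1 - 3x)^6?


The general identity 1/(1 - c x)^r = sum_{k>=0} c^k C(k + r - 1, r - 1) x^k follows by substituting y = c x into 1/(1 - y)^r = sum_{k>=0} C(k + r - 1, r - 1) y^k.
For c = 3, r = 6, k = 7:
3^7 * C(12, 5) = 2187 * 792 = 1732104.

1732104


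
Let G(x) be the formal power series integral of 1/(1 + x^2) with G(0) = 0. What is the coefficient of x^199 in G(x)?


1/(1 + x^2) = sum_{j>=0} (-1)^j x^(2j). Integrating termwise with G(0) = 0:
G(x) = sum_{j>=0} (-1)^j x^(2j+1) / (2j+1) = arctan(x).
Only odd powers are nonzero. For x^199 write 199 = 2*99 + 1, giving
(-1)^99 / 199 = -1/199 = -1/199.

-1/199


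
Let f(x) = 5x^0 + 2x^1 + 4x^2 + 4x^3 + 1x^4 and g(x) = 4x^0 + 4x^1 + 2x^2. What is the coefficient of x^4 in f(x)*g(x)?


Cauchy product at x^4:
4*2 + 4*4 + 1*4
= 28

28


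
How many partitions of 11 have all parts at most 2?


Using the generating function (1-x)^(-1)(1-x^2)^(-1),
the coefficient of x^11 counts these restricted partitions.
Result = 6

6


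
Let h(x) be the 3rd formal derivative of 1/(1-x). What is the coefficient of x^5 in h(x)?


Differentiating 3 times: d^3/dx^3 [1/(1-x)] = 3!/(1-x)^4.
The expansion 1/(1-x)^4 = sum_{k>=0} C(k+3, 3) x^k, so the coefficient of x^n in 3!/(1-x)^4 is 3! * C(n+3, 3).
For n = 5: 6 * C(8, 3) = 6 * 56 = 336

336


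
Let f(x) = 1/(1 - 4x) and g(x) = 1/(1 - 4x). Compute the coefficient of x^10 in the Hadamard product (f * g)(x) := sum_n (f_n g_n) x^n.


f has coefficients f_k = 4^k and g has coefficients g_k = 4^k, so the Hadamard product has coefficient (f*g)_k = 4^k * 4^k = 16^k.
For k = 10: 16^10 = 1099511627776.

1099511627776


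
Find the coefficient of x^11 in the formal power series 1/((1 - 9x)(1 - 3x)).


By partial fractions or Cauchy convolution:
The coefficient equals sum_{k=0}^{11} 9^k * 3^(11-k).
= 47071500840

47071500840


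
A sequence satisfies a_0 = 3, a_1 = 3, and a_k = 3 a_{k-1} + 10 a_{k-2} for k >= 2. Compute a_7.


The characteristic equation is t^2 - 3 t - 10 = 0, with roots r_1 = 5 and r_2 = -2 (so c_1 = r_1 + r_2, c_2 = -r_1 r_2 as required).
One can use the closed form a_n = A r_1^n + B r_2^n, but direct iteration is more reliable:
a_0 = 3, a_1 = 3, a_2 = 39, a_3 = 147, a_4 = 831, a_5 = 3963, a_6 = 20199, a_7 = 100227.
So a_7 = 100227.

100227


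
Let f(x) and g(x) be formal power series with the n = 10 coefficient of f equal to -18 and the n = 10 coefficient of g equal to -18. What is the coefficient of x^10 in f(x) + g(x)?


Addition of formal power series is termwise.
The coefficient of x^10 in f + g = -18 + -18
= -36

-36


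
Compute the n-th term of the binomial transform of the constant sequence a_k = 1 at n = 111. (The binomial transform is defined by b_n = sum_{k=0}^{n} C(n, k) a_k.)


With a_k = 1 for all k, b_n = sum_{k=0}^{n} C(n, k) = 2^n by the binomial theorem.
For n = 111: 2^111 = 2596148429267413814265248164610048.

2596148429267413814265248164610048


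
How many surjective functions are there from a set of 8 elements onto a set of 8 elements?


By inclusion-exclusion on which target elements are missed, the number of surjections from an n-set onto a k-set is
surj(n, k) = sum_{j=0}^{k} (-1)^j C(k, j) (k - j)^n.
Equivalently surj(n, k) = k! * S(n, k), where S(n, k) is the Stirling number of the second kind.
For n = 8, k = 8:
S(8, 8) = 1, so
surj = 8! * 1 = 40320 * 1 = 40320.

40320
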